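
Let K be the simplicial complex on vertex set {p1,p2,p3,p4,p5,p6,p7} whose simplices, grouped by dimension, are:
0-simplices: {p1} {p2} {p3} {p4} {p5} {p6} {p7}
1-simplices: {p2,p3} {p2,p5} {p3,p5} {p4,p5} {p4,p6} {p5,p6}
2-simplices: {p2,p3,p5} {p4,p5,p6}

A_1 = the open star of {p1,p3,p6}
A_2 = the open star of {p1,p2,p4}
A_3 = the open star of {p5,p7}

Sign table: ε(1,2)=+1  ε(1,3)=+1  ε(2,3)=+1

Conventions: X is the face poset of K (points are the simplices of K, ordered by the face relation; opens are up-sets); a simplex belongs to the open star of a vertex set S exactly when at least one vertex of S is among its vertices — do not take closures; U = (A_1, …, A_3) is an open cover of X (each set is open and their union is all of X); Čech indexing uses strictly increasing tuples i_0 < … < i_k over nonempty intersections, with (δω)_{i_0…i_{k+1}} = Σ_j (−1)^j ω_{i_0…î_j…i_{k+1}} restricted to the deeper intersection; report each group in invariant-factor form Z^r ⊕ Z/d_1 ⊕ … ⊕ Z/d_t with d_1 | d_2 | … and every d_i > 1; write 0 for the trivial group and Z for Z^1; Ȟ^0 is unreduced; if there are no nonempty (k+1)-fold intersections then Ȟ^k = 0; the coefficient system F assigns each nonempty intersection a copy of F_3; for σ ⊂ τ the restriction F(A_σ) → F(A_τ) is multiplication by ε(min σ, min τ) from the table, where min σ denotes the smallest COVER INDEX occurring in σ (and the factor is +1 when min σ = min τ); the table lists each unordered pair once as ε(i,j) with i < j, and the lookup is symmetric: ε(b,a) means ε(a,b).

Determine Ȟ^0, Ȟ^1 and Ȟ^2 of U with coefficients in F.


Ȟ^0 = Z/3; Ȟ^1 = 0; Ȟ^2 = 0

nerve simplices:
  A1={{p1},{p3},{p6},{p2,p3},{p3,p5},{p4,p6},{p5,p6},{p2,p3,p5},{p4,p5,p6}} A2={{p1},{p2},{p4},{p2,p3},{p2,p5},{p4,p5},{p4,p6},{p2,p3,p5},{p4,p5,p6}} A3={{p5},{p7},{p2,p5},{p3,p5},{p4,p5},{p5,p6},{p2,p3,p5},{p4,p5,p6}}
  A12={{p1},{p2,p3},{p4,p6},{p2,p3,p5},{p4,p5,p6}} A13={{p3,p5},{p5,p6},{p2,p3,p5},{p4,p5,p6}} A23={{p2,p5},{p4,p5},{p2,p3,p5},{p4,p5,p6}}
  A123={{p2,p3,p5},{p4,p5,p6}}
C dims 3,3,1; δ0: rk_F3 2; δ1: rk_F3 1
degree 0: 3−2−0 = 1 → Ȟ^0 ≅ Z/3
degree 1: 3−1−2 = 0 → Ȟ^1 ≅ 0
degree 2: 1−0−1 = 0 → Ȟ^2 ≅ 0


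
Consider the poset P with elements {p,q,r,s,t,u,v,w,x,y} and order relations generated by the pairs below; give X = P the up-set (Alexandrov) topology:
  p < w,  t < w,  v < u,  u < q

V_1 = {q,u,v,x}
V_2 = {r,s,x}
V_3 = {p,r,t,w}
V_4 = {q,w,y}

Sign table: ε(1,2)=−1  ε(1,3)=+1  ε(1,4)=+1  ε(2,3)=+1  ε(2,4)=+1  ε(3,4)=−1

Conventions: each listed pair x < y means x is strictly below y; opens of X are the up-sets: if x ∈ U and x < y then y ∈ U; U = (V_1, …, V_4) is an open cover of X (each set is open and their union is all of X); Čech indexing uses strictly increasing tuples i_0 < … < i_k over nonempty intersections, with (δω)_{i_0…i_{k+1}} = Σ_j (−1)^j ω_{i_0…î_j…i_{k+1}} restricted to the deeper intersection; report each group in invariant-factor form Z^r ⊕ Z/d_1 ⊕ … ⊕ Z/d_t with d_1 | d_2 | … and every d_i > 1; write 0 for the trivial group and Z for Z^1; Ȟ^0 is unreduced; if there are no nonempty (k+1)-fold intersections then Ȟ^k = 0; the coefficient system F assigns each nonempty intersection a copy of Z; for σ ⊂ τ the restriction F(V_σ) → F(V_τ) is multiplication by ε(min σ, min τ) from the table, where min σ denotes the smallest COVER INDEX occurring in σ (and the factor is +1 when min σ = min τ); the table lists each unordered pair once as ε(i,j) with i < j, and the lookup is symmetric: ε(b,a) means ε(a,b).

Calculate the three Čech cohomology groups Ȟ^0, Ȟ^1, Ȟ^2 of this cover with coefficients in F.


nonempty overlaps:
  V12={x} V14={q} V23={r} V34={w}
C dims 4,4; δ0: rk 3, SNF 1^3
degree 0: 4−3−0 = 1 → Ȟ^0 ≅ Z
degree 1: 4−0−3 = 1 → Ȟ^1 ≅ Z
degree 2: 0−0−0 = 0 → Ȟ^2 ≅ 0

Ȟ^0(U;F) ≅ Z, Ȟ^1(U;F) ≅ Z and Ȟ^2(U;F) ≅ 0


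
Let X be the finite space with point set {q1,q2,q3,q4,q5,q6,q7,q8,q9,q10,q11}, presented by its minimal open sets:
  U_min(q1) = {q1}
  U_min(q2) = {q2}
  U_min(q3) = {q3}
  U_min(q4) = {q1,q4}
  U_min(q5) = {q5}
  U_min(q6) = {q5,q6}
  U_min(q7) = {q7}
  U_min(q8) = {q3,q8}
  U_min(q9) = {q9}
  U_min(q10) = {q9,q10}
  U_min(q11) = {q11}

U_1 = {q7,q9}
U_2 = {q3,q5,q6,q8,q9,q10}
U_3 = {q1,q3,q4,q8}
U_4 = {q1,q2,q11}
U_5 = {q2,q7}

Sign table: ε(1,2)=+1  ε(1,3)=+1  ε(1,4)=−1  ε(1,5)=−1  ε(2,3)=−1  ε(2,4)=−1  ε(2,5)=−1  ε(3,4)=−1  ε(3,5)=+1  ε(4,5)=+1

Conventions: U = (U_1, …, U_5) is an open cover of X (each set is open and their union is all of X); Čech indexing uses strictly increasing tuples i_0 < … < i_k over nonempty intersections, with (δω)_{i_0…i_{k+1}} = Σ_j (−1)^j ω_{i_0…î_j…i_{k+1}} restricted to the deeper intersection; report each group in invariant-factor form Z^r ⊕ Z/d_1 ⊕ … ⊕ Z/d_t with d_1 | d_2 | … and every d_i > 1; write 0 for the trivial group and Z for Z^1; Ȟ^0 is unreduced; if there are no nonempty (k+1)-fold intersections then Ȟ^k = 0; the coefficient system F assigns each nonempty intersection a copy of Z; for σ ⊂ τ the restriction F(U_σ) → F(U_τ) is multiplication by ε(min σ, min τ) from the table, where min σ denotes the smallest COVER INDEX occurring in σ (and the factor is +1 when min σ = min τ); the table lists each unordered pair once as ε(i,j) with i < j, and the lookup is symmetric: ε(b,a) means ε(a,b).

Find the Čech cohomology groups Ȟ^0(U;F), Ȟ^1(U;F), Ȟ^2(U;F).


Ȟ^0 ≅ 0, Ȟ^1 ≅ Z/2 and Ȟ^2 ≅ 0

intersection data:
  U12={q9} U15={q7} U23={q3,q8} U34={q1} U45={q2}
C dims 5,5; δ0: rk 5, SNF 1^4·2
Ȟ^0 = (5 − 5) − 0 = 0, so Ȟ^0 ≅ 0
Ȟ^1 = (5 − 0) − 5 = 0 plus torsion [2], so Ȟ^1 ≅ Z/2
Ȟ^2 = (0 − 0) − 0 = 0, so Ȟ^2 ≅ 0


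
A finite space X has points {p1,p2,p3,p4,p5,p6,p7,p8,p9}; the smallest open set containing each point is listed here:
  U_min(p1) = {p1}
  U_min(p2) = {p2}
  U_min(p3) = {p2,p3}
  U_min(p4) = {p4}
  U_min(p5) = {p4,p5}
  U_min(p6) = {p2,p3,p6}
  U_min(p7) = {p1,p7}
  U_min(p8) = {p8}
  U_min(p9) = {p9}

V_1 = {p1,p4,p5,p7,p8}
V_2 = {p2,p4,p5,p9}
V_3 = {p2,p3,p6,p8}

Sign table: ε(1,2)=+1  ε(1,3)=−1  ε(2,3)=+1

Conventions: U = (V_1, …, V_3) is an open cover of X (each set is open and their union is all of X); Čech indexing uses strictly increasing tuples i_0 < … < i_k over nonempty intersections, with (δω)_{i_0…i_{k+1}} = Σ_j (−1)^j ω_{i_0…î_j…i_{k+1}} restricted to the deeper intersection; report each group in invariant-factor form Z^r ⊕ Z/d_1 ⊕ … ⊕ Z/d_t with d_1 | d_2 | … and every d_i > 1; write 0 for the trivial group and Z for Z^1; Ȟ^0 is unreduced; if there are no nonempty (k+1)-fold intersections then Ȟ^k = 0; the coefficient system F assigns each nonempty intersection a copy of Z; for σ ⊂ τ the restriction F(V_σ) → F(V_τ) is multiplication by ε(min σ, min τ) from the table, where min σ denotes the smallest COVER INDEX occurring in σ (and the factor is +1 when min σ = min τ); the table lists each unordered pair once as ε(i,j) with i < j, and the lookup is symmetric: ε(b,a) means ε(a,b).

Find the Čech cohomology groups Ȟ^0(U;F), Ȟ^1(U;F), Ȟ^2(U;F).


Ȟ^0 = 0,  Ȟ^1 = Z/2,  Ȟ^2 = 0

nonempty intersections:
  V12={p4,p5} V13={p8} V23={p2}
C dims 3,3; δ0: rk 3, SNF 1^2·2
Ȟ^0: (3−3)−0=0 ⇒ 0
Ȟ^1: (3−0)−3=0 plus torsion [2] ⇒ Z/2
Ȟ^2: (0−0)−0=0 ⇒ 0


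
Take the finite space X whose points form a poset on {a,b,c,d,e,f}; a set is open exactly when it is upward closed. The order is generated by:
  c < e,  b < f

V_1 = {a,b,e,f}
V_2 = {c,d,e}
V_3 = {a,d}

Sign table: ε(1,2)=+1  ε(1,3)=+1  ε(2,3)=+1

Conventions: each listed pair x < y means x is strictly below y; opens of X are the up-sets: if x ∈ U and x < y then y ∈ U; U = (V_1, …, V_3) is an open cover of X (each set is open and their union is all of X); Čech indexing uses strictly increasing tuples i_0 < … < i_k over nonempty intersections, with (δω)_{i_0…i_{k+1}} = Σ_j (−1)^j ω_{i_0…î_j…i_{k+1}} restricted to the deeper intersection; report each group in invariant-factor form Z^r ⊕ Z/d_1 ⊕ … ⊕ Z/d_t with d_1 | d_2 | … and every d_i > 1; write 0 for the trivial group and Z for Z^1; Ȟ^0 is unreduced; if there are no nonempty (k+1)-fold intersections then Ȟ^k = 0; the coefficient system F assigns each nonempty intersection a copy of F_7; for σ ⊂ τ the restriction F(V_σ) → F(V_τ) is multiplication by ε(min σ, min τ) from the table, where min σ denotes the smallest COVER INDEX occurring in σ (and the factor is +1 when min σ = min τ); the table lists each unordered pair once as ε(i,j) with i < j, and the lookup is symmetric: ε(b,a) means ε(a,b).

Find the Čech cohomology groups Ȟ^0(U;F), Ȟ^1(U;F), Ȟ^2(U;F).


Ȟ^0 ≅ Z/7,  Ȟ^1 ≅ Z/7,  Ȟ^2 ≅ 0

nonempty overlaps:
  V12={e} V13={a} V23={d}
C dims 3,3; δ0: rk_F7 2
degree 0: 3−2−0 = 1 → Ȟ^0 ≅ Z/7
degree 1: 3−0−2 = 1 → Ȟ^1 ≅ Z/7
degree 2: 0−0−0 = 0 → Ȟ^2 ≅ 0


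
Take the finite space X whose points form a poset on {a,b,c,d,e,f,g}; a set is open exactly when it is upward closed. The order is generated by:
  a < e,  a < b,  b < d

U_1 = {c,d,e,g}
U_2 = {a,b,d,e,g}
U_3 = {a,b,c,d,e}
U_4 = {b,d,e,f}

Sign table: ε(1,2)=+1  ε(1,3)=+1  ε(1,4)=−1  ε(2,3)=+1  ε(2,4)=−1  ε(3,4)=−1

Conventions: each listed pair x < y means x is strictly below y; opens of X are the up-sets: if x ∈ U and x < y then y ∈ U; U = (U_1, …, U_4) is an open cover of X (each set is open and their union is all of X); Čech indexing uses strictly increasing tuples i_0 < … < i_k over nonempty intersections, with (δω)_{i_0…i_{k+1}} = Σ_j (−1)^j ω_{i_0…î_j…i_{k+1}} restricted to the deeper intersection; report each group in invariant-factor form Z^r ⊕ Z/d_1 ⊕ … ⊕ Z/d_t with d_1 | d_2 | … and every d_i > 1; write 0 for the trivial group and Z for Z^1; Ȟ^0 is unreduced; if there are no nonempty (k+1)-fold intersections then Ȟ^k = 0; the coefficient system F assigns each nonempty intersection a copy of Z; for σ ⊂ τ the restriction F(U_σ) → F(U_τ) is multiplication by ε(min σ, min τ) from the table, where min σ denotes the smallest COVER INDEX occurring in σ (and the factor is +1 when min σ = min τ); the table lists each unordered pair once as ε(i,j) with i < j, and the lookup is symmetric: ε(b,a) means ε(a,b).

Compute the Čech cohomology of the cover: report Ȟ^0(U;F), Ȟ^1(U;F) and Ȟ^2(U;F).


nonempty overlaps:
  U12={d,e,g} U13={c,d,e} U14={d,e} U23={a,b,d,e} U24={b,d,e} U34={b,d,e}
  U123={d,e} U124={d,e} U134={d,e} U234={b,d,e}
  U1234={d,e}
C dims 4,6,4,1; δ0: rk 3, SNF 1^3; δ1: rk 3, SNF 1^3; δ2: rk 1, SNF 1^1
degree 0: 4−3−0 = 1 → Ȟ^0 ≅ Z
degree 1: 6−3−3 = 0 → Ȟ^1 ≅ 0
degree 2: 4−1−3 = 0 → Ȟ^2 ≅ 0

Ȟ^0 = Z, Ȟ^1 = 0, Ȟ^2 = 0


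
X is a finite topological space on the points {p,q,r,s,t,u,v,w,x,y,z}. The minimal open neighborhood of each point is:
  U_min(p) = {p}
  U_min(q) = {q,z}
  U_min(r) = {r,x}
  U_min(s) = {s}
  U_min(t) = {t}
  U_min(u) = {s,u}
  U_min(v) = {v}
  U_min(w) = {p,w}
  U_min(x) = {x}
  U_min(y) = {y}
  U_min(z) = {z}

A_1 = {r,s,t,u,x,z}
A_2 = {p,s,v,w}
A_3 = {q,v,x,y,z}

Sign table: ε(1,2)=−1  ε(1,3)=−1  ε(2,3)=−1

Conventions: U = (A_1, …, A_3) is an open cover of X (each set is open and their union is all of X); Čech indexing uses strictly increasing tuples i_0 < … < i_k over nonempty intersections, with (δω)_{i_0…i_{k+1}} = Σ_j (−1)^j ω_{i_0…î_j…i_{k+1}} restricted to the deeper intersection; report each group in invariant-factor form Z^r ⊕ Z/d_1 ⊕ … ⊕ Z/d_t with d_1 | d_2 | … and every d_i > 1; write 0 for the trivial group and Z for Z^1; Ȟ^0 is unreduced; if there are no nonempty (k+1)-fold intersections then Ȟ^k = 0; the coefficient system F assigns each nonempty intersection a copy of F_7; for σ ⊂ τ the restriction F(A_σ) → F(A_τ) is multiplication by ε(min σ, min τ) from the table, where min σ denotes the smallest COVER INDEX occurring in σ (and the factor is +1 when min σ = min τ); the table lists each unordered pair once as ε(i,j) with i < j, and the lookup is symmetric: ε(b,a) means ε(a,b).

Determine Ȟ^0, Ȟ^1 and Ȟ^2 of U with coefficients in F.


Ȟ^0(U;F) ≅ 0, Ȟ^1(U;F) ≅ 0 and Ȟ^2(U;F) ≅ 0

nerve simplices:
  A12={s} A13={x,z} A23={v}
C dims 3,3; δ0: rk_F7 3
degree 0: 3−3−0 = 0 → Ȟ^0 ≅ 0
degree 1: 3−0−3 = 0 → Ȟ^1 ≅ 0
degree 2: 0−0−0 = 0 → Ȟ^2 ≅ 0


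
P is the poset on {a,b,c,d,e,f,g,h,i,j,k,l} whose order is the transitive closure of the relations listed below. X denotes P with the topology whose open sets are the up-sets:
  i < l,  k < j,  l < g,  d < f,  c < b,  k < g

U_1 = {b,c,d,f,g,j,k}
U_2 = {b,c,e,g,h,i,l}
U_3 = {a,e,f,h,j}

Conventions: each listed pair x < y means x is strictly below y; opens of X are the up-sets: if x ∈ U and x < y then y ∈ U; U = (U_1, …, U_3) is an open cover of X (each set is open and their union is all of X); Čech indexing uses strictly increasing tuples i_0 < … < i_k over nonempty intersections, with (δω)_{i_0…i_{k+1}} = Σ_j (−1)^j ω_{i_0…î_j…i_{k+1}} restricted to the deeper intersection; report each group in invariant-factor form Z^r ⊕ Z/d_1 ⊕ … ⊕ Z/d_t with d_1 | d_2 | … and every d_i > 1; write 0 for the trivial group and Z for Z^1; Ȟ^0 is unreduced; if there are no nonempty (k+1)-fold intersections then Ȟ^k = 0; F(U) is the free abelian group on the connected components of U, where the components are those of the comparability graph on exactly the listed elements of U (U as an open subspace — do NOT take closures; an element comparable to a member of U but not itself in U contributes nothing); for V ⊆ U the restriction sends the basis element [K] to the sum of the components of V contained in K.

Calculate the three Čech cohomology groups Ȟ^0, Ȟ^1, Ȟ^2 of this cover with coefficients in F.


nerve simplices:
  U12={b,c,g} U13={f,j} U23={e,h}
components per intersection:
  U1: {b,c} {d,f} {g,j,k}
  U2: {b,c} {e} {g,i,l} {h}
  U3: {a} {e} {f} {h} {j}
  U12: {b,c} {g}
  U13: {f} {j}
  U23: {e} {h}
C dims 12,6; δ0: rk 6, SNF 1^6
degree 0: 12−6−0 = 6 → Ȟ^0 ≅ Z^6
degree 1: 6−0−6 = 0 → Ȟ^1 ≅ 0
degree 2: 0−0−0 = 0 → Ȟ^2 ≅ 0

Ȟ^0(U;F) ≅ Z^6; Ȟ^1(U;F) ≅ 0; Ȟ^2(U;F) ≅ 0


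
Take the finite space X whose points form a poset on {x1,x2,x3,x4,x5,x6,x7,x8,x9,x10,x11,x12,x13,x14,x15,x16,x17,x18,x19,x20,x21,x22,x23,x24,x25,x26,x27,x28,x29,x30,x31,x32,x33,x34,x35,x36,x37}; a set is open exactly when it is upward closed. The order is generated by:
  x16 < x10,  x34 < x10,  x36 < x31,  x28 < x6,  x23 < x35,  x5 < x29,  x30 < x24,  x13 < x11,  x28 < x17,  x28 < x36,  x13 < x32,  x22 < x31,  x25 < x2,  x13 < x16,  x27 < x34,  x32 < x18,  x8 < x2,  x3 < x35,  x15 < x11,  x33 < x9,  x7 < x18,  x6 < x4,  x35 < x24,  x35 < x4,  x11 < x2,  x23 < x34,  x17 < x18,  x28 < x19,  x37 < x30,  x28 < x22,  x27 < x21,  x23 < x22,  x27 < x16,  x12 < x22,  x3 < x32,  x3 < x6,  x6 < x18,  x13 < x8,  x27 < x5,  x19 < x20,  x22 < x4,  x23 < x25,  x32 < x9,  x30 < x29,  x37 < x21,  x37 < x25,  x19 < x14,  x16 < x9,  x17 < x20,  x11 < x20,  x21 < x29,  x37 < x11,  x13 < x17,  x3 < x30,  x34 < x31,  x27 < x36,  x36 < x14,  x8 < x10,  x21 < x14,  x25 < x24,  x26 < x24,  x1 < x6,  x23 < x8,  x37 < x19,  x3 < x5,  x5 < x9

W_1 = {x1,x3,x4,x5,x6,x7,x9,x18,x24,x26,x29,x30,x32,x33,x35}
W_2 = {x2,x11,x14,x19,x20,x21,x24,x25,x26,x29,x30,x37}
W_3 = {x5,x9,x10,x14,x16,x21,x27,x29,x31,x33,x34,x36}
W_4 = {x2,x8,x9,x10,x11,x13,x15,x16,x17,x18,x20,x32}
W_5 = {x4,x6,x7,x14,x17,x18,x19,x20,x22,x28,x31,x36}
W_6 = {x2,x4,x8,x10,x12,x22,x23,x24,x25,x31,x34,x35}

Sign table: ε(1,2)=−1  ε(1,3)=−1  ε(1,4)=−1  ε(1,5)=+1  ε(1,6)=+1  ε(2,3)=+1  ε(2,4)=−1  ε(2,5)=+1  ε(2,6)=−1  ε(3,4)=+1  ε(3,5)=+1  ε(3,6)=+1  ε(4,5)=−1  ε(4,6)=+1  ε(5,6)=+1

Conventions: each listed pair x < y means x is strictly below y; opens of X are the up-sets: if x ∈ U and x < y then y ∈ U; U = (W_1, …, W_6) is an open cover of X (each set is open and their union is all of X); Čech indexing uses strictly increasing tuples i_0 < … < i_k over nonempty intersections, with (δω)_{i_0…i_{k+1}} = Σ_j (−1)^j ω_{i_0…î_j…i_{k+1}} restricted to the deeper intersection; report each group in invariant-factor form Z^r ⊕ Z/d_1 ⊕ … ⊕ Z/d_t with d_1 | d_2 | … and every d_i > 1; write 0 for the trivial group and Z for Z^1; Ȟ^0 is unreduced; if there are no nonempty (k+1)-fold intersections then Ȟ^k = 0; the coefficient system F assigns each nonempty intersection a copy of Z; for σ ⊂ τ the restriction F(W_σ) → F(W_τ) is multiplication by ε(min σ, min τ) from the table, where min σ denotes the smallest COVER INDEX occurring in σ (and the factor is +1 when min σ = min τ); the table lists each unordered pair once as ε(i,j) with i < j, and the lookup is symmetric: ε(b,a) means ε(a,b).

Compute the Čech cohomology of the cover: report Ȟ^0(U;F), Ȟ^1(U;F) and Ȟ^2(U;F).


cover nerve:
  W12={x24,x26,x29,x30} W13={x5,x9,x29,x33} W14={x9,x18,x32} W15={x4,x6,x7,x18} W16={x4,x24,x35} W23={x14,x21,x29} W24={x2,x11,x20} W25={x14,x19,x20} W26={x2,x24,x25} W34={x9,x10,x16} W35={x14,x31,x36} W36={x10,x31,x34} W45={x17,x18,x20} W46={x2,x8,x10} W56={x4,x22,x31}
  W123={x29} W126={x24} W134={x9} W145={x18} W156={x4} W235={x14} W245={x20} W246={x2} W346={x10} W356={x31}
C dims 6,15,10; δ0: rk 6, SNF 1^5·2; δ1: rk 9, SNF 1^9
Ȟ^0: (6−6)−0=0 ⇒ 0
Ȟ^1: (15−9)−6=0 plus torsion [2] ⇒ Z/2
Ȟ^2: (10−0)−9=1 ⇒ Z

Ȟ^0 = 0, Ȟ^1 = Z/2 and Ȟ^2 = Z


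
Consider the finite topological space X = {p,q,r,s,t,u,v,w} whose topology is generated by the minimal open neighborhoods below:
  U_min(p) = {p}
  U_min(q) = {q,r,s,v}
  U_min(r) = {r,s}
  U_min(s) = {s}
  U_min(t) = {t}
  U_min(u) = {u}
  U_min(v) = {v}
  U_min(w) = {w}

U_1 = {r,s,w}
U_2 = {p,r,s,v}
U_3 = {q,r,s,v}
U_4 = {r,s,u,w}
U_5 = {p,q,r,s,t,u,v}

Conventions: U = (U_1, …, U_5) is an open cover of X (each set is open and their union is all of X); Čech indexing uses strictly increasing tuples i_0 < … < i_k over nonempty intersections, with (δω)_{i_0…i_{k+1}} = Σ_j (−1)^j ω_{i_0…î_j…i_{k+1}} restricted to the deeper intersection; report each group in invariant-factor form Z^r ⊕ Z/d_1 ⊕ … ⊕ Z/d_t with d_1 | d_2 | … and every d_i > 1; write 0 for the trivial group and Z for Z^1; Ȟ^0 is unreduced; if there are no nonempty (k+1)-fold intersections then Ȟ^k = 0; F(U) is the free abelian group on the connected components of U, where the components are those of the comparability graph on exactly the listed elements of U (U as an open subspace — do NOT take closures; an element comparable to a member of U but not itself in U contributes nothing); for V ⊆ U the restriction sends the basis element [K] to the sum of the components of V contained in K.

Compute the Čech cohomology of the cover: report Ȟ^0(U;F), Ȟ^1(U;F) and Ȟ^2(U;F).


intersection data:
  U12={r,s} U13={r,s} U14={r,s,w} U15={r,s} U23={r,s,v} U24={r,s} U25={p,r,s,v} U34={r,s} U35={q,r,s,v} U45={r,s,u}
  U123={r,s} U124={r,s} U125={r,s} U134={r,s} U135={r,s} U145={r,s} U234={r,s} U235={r,s,v} U245={r,s} U345={r,s}
  U1234={r,s} U1235={r,s} U1245={r,s} U1345={r,s} U2345={r,s}
  U12345={r,s}
components per intersection:
  U1: {r,s} {w}
  U2: {p} {r,s} {v}
  U3: {q,r,s,v}
  U4: {r,s} {u} {w}
  U5: {p} {q,r,s,v} {t} {u}
  U12: {r,s}
  U13: {r,s}
  U14: {r,s} {w}
  U15: {r,s}
  U23: {r,s} {v}
  U24: {r,s}
  U25: {p} {r,s} {v}
  U34: {r,s}
  U35: {q,r,s,v}
  U45: {r,s} {u}
  U123: {r,s}
  U124: {r,s}
  U125: {r,s}
  U134: {r,s}
  U135: {r,s}
  U145: {r,s}
  U234: {r,s}
  U235: {r,s} {v}
  U245: {r,s}
  U345: {r,s}
  U1234: {r,s}
  U1235: {r,s}
  U1245: {r,s}
  U1345: {r,s}
  U2345: {r,s}
  U12345: {r,s}
C dims 13,15,11,5; δ0: rk 8, SNF 1^8; δ1: rk 7, SNF 1^7; δ2: rk 4, SNF 1^4
Ȟ^0 = (13 − 8) − 0 = 5, so Ȟ^0 ≅ Z^5
Ȟ^1 = (15 − 7) − 8 = 0, so Ȟ^1 ≅ 0
Ȟ^2 = (11 − 4) − 7 = 0, so Ȟ^2 ≅ 0

Ȟ^0 = Z^5; Ȟ^1 = 0; Ȟ^2 = 0


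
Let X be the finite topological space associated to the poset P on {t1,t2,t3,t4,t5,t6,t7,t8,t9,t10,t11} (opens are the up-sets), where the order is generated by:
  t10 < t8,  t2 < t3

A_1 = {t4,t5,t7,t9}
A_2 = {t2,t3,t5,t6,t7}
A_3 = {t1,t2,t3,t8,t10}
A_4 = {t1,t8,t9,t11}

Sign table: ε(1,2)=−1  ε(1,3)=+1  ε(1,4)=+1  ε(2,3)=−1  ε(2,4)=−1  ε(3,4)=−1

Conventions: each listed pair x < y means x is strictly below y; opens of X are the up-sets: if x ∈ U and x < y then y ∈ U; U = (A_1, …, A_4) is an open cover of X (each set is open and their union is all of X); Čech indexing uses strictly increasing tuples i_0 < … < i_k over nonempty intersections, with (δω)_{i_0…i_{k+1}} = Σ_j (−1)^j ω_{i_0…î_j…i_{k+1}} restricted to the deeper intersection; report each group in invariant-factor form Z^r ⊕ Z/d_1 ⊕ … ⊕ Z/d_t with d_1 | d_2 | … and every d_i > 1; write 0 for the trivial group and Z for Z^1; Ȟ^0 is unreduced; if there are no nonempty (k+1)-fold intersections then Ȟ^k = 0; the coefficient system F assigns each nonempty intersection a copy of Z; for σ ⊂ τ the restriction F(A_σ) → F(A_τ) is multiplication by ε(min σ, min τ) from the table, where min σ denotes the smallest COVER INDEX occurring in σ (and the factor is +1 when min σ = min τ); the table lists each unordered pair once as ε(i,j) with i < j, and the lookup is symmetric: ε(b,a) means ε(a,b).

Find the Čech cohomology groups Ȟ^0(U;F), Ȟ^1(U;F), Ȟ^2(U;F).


cover nerve:
  A12={t5,t7} A14={t9} A23={t2,t3} A34={t1,t8}
C dims 4,4; δ0: rk 4, SNF 1^3·2
Ȟ^0: (4−4)−0=0 ⇒ 0
Ȟ^1: (4−0)−4=0 plus torsion [2] ⇒ Z/2
Ȟ^2: (0−0)−0=0 ⇒ 0

Ȟ^0 = 0, Ȟ^1 = Z/2, Ȟ^2 = 0


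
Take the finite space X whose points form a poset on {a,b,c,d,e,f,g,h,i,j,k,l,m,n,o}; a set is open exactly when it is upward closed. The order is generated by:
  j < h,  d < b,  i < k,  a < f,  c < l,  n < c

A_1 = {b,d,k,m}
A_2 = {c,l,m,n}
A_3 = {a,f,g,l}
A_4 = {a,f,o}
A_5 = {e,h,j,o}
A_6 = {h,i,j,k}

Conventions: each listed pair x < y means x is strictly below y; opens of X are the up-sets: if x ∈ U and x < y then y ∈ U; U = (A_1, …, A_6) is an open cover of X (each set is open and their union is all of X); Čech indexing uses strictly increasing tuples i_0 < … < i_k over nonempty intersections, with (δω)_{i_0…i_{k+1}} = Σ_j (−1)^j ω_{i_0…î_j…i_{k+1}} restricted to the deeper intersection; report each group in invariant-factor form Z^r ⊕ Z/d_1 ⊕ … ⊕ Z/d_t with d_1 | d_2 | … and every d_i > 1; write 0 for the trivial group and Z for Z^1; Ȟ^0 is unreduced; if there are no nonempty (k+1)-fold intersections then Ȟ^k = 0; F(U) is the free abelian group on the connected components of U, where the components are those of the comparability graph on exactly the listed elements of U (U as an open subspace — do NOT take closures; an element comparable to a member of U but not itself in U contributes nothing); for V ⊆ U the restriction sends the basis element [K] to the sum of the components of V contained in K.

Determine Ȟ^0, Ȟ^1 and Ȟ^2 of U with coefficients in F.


nerve of the cover:
  A12={m} A16={k} A23={l} A34={a,f} A45={o} A56={h,j}
components per intersection:
  A1: {b,d} {k} {m}
  A2: {c,l,n} {m}
  A3: {a,f} {g} {l}
  A4: {a,f} {o}
  A5: {e} {h,j} {o}
  A6: {h,j} {i,k}
  A12: {m}
  A16: {k}
  A23: {l}
  A34: {a,f}
  A45: {o}
  A56: {h,j}
C dims 15,6; δ0: rk 6, SNF 1^6
Ȟ^0 = (15 − 6) − 0 = 9, so Ȟ^0 ≅ Z^9
Ȟ^1 = (6 − 0) − 6 = 0, so Ȟ^1 ≅ 0
Ȟ^2 = (0 − 0) − 0 = 0, so Ȟ^2 ≅ 0

Ȟ^0 ≅ Z^9, Ȟ^1 ≅ 0 and Ȟ^2 ≅ 0


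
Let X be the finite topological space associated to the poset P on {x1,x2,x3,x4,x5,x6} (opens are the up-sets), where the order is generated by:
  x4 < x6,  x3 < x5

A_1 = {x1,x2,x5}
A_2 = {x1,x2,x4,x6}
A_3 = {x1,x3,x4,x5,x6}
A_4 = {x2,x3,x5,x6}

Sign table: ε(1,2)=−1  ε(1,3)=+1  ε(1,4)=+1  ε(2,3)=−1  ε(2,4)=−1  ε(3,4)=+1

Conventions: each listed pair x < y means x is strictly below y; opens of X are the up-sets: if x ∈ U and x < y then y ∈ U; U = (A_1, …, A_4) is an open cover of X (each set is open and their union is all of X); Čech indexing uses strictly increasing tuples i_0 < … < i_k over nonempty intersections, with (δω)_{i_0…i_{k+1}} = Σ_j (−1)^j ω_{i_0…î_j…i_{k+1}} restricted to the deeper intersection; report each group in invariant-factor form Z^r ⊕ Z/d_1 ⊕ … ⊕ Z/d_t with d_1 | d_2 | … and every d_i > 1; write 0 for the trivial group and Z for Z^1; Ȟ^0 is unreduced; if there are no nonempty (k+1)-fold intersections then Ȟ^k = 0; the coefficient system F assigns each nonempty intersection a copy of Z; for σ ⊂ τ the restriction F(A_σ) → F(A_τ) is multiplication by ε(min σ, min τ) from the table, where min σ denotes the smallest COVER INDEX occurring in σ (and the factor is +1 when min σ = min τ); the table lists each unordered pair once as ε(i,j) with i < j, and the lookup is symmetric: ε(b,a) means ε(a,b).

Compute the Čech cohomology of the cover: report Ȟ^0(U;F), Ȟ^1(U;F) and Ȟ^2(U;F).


Ȟ^0 = Z; Ȟ^1 = 0; Ȟ^2 = Z

nonempty overlaps:
  A12={x1,x2} A13={x1,x5} A14={x2,x5} A23={x1,x4,x6} A24={x2,x6} A34={x3,x5,x6}
  A123={x1} A124={x2} A134={x5} A234={x6}
C dims 4,6,4; δ0: rk 3, SNF 1^3; δ1: rk 3, SNF 1^3
degree 0: 4−3−0 = 1 → Ȟ^0 ≅ Z
degree 1: 6−3−3 = 0 → Ȟ^1 ≅ 0
degree 2: 4−0−3 = 1 → Ȟ^2 ≅ Z


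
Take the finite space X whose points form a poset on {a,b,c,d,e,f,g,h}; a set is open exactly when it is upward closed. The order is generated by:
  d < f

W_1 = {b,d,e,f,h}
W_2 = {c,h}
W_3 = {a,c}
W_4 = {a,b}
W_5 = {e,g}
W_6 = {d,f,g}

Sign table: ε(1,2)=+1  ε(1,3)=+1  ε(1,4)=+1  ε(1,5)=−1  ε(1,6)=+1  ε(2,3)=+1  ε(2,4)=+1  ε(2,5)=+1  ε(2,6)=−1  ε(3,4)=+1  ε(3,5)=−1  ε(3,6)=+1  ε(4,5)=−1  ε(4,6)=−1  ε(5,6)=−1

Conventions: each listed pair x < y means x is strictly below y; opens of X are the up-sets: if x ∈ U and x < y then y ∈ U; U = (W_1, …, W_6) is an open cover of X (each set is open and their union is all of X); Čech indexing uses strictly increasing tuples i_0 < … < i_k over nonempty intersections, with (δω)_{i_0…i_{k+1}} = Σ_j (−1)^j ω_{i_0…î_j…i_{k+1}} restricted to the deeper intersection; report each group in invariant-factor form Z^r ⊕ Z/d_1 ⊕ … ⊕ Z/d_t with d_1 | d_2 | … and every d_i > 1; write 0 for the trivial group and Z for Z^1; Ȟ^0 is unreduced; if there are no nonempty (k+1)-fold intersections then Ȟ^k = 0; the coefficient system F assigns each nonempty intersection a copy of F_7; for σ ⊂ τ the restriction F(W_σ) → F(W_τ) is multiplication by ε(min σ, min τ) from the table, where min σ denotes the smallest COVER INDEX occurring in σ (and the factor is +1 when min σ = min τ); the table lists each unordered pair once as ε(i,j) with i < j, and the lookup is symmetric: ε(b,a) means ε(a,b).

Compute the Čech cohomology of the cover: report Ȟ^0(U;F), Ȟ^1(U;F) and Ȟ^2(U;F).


nonempty overlaps:
  W12={h} W14={b} W15={e} W16={d,f} W23={c} W34={a} W56={g}
C dims 6,7; δ0: rk_F7 5
degree 0: 6−5−0 = 1 → Ȟ^0 ≅ Z/7
degree 1: 7−0−5 = 2 → Ȟ^1 ≅ Z/7 ⊕ Z/7
degree 2: 0−0−0 = 0 → Ȟ^2 ≅ 0

Ȟ^0 ≅ Z/7; Ȟ^1 ≅ Z/7 ⊕ Z/7; Ȟ^2 ≅ 0


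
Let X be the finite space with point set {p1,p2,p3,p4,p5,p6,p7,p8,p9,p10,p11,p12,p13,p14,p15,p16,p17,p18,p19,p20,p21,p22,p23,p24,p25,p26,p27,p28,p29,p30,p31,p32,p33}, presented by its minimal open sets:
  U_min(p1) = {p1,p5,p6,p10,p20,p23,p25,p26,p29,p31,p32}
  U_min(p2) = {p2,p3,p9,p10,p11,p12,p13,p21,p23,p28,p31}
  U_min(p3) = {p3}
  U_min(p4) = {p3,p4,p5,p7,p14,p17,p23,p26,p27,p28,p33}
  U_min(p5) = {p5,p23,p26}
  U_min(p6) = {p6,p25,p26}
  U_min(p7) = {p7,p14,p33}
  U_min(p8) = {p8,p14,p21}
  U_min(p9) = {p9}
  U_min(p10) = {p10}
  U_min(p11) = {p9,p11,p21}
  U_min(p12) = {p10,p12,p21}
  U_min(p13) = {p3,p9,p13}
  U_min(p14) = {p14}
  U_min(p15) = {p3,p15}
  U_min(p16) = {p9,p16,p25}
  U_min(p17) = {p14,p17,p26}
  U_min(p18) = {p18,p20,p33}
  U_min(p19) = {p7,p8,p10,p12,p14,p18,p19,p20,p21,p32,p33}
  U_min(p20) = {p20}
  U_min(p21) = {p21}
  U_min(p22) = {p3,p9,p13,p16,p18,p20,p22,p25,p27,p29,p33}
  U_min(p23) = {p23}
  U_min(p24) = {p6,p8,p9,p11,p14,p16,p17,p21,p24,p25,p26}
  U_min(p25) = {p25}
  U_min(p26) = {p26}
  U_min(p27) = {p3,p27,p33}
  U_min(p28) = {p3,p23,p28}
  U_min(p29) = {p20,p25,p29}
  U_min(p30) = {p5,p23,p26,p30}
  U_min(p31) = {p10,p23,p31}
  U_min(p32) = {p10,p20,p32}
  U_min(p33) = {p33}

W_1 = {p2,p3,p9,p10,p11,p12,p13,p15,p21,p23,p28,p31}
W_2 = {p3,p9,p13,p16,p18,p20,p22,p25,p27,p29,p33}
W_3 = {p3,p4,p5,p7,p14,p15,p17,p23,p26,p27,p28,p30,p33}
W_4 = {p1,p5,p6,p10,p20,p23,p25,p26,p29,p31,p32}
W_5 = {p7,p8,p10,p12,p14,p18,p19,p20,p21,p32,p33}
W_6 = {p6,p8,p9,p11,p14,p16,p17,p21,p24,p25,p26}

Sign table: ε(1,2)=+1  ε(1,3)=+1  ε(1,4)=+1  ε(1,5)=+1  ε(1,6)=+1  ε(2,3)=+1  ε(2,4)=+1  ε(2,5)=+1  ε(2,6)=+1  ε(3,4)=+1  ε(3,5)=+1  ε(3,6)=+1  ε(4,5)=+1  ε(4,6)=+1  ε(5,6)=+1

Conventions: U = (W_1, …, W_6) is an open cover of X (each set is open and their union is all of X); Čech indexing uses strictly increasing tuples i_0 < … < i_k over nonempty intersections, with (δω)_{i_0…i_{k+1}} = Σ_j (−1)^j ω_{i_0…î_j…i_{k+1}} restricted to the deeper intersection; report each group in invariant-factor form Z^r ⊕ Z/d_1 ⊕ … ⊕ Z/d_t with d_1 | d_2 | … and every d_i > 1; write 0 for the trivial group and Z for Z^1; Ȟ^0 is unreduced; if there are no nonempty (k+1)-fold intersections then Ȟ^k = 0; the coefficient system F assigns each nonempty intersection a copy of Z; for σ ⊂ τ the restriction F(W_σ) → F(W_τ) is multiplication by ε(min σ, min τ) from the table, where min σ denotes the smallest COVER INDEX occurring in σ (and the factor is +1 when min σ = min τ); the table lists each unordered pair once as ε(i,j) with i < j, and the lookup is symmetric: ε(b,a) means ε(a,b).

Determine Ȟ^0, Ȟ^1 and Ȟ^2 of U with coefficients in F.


Ȟ^0 ≅ Z; Ȟ^1 ≅ 0; Ȟ^2 ≅ Z/2

nonempty overlaps:
  W12={p3,p9,p13} W13={p3,p15,p23,p28} W14={p10,p23,p31} W15={p10,p12,p21} W16={p9,p11,p21} W23={p3,p27,p33} W24={p20,p25,p29} W25={p18,p20,p33} W26={p9,p16,p25} W34={p5,p23,p26} W35={p7,p14,p33} W36={p14,p17,p26} W45={p10,p20,p32} W46={p6,p25,p26} W56={p8,p14,p21}
  W123={p3} W126={p9} W134={p23} W145={p10} W156={p21} W235={p33} W245={p20} W246={p25} W346={p26} W356={p14}
C dims 6,15,10; δ0: rk 5, SNF 1^5; δ1: rk 10, SNF 1^9·2
degree 0: 6−5−0 = 1 → Ȟ^0 ≅ Z
degree 1: 15−10−5 = 0 → Ȟ^1 ≅ 0
degree 2: 10−0−10 = 0 plus torsion [2] → Ȟ^2 ≅ Z/2


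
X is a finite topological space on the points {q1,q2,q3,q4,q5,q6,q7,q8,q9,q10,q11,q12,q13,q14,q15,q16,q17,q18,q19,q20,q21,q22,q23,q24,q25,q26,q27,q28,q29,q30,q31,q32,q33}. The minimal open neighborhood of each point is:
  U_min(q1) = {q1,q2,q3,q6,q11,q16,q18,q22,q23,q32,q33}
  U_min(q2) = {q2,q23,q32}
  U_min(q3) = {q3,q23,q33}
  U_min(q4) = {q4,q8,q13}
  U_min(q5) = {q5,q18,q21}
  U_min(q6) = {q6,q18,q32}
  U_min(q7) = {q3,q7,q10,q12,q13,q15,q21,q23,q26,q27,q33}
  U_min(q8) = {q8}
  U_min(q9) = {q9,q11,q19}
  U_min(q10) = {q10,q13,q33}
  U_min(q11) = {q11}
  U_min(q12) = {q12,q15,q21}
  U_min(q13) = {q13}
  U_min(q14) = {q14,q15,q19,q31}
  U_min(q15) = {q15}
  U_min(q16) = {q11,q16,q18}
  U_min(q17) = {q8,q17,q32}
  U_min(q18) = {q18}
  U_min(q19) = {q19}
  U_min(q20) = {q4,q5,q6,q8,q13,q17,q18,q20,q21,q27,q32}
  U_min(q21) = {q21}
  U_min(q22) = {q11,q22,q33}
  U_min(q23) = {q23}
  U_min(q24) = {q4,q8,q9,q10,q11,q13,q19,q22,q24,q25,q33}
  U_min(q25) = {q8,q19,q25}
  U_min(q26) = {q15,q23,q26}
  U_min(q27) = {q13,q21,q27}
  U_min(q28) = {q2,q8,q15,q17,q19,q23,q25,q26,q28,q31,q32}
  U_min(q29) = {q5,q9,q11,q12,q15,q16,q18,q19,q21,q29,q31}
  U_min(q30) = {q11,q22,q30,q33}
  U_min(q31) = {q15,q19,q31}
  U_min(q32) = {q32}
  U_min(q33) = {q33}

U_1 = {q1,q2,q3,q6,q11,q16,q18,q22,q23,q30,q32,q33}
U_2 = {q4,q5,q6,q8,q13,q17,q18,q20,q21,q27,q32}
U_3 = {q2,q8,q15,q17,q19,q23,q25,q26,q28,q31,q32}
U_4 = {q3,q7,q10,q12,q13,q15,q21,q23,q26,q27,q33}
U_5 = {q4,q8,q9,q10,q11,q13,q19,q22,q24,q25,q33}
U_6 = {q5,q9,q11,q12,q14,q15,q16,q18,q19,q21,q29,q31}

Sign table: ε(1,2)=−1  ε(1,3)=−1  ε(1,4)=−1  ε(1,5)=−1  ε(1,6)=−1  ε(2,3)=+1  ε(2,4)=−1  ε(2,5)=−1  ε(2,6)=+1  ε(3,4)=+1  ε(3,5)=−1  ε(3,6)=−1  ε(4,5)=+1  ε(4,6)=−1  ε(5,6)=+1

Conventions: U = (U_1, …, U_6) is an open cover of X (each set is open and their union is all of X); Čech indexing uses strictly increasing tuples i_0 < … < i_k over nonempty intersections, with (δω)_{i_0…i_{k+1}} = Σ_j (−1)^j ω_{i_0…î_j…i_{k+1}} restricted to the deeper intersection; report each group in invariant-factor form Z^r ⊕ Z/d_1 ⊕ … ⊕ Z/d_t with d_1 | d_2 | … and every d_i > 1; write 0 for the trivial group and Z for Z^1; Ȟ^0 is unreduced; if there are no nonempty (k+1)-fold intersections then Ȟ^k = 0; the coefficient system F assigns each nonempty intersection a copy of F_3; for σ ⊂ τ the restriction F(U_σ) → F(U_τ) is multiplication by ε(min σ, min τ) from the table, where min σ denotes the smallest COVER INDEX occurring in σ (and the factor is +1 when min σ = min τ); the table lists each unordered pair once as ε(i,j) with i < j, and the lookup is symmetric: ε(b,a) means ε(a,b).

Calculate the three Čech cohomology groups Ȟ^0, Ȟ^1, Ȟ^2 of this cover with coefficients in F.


Ȟ^0(U;F) ≅ 0; Ȟ^1(U;F) ≅ 0; Ȟ^2(U;F) ≅ Z/3

nonempty intersections:
  U12={q6,q18,q32} U13={q2,q23,q32} U14={q3,q23,q33} U15={q11,q22,q33} U16={q11,q16,q18} U23={q8,q17,q32} U24={q13,q21,q27} U25={q4,q8,q13} U26={q5,q18,q21} U34={q15,q23,q26} U35={q8,q19,q25} U36={q15,q19,q31} U45={q10,q13,q33} U46={q12,q15,q21} U56={q9,q11,q19}
  U123={q32} U126={q18} U134={q23} U145={q33} U156={q11} U235={q8} U245={q13} U246={q21} U346={q15} U356={q19}
C dims 6,15,10; δ0: rk_F3 6; δ1: rk_F3 9
Ȟ^0: (6−6)−0=0 ⇒ 0
Ȟ^1: (15−9)−6=0 ⇒ 0
Ȟ^2: (10−0)−9=1 ⇒ Z/3


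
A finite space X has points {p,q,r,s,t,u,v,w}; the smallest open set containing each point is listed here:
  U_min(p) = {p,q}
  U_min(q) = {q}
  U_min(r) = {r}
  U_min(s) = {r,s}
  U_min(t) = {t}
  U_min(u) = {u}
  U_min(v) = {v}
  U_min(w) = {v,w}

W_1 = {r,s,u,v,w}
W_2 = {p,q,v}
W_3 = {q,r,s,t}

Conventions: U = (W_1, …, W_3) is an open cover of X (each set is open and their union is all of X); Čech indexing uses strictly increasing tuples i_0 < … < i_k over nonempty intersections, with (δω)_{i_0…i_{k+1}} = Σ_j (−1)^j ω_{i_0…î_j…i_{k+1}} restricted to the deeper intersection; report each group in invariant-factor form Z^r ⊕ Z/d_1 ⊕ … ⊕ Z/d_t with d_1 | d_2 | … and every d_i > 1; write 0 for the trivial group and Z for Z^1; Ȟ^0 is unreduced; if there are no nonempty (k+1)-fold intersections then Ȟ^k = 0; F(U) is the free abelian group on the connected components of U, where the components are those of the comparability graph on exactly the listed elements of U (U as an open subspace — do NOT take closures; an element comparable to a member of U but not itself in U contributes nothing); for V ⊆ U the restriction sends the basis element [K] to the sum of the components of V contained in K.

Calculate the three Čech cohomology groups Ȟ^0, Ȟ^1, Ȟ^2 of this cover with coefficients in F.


nerve simplices:
  W12={v} W13={r,s} W23={q}
components per intersection:
  W1: {r,s} {u} {v,w}
  W2: {p,q} {v}
  W3: {q} {r,s} {t}
  W12: {v}
  W13: {r,s}
  W23: {q}
C dims 8,3; δ0: rk 3, SNF 1^3
degree 0: 8−3−0 = 5 → Ȟ^0 ≅ Z^5
degree 1: 3−0−3 = 0 → Ȟ^1 ≅ 0
degree 2: 0−0−0 = 0 → Ȟ^2 ≅ 0

Ȟ^0 ≅ Z^5, Ȟ^1 ≅ 0, Ȟ^2 ≅ 0


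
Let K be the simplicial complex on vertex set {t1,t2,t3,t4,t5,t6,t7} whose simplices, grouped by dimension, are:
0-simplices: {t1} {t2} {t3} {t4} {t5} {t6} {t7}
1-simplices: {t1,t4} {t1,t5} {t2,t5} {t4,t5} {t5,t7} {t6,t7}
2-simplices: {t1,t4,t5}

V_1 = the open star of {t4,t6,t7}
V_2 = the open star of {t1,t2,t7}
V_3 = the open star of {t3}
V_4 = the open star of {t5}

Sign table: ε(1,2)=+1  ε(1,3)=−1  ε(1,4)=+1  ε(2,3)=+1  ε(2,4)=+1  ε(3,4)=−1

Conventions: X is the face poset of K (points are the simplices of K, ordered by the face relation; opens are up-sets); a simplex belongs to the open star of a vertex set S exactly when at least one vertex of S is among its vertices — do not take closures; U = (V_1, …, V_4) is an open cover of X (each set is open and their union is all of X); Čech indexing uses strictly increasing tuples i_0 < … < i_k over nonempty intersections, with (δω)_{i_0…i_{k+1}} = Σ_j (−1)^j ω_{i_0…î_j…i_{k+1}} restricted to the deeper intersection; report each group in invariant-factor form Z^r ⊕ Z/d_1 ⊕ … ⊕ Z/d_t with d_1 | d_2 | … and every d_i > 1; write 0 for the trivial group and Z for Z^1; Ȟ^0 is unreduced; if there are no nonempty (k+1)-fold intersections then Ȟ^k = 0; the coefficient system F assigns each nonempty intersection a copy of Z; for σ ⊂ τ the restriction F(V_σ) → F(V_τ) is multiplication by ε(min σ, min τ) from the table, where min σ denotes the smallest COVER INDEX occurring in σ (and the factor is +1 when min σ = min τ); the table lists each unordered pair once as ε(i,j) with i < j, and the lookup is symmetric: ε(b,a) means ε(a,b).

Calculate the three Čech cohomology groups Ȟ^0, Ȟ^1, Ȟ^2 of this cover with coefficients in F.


cover nerve:
  V1={{t4},{t6},{t7},{t1,t4},{t4,t5},{t5,t7},{t6,t7},{t1,t4,t5}} V2={{t1},{t2},{t7},{t1,t4},{t1,t5},{t2,t5},{t5,t7},{t6,t7},{t1,t4,t5}} V3={{t3}} V4={{t5},{t1,t5},{t2,t5},{t4,t5},{t5,t7},{t1,t4,t5}}
  V12={{t7},{t1,t4},{t5,t7},{t6,t7},{t1,t4,t5}} V14={{t4,t5},{t5,t7},{t1,t4,t5}} V24={{t1,t5},{t2,t5},{t5,t7},{t1,t4,t5}}
  V124={{t5,t7},{t1,t4,t5}}
C dims 4,3,1; δ0: rk 2, SNF 1^2; δ1: rk 1, SNF 1^1
Ȟ^0: (4−2)−0=2 ⇒ Z^2
Ȟ^1: (3−1)−2=0 ⇒ 0
Ȟ^2: (1−0)−1=0 ⇒ 0

Ȟ^0(U;F) ≅ Z^2; Ȟ^1(U;F) ≅ 0; Ȟ^2(U;F) ≅ 0


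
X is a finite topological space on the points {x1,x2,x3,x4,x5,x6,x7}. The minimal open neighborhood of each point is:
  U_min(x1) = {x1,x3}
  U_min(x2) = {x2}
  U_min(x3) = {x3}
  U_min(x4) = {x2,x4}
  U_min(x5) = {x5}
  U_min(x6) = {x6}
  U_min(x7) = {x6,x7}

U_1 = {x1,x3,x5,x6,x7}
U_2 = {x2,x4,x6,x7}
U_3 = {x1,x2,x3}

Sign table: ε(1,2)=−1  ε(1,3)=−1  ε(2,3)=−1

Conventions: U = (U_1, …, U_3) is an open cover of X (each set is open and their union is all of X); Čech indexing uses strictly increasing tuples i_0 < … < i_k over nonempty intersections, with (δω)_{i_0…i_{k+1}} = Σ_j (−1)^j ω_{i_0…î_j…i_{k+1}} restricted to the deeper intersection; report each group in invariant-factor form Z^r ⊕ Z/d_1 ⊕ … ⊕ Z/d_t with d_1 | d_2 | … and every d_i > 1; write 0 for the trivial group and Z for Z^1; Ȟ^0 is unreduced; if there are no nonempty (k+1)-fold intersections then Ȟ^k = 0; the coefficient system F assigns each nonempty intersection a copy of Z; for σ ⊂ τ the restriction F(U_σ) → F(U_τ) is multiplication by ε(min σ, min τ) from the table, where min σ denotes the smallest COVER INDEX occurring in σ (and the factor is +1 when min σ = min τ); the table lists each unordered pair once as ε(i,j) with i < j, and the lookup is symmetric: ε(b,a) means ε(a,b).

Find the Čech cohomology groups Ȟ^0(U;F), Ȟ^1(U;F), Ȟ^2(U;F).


Ȟ^0 ≅ 0,  Ȟ^1 ≅ Z/2,  Ȟ^2 ≅ 0

intersection data:
  U12={x6,x7} U13={x1,x3} U23={x2}
C dims 3,3; δ0: rk 3, SNF 1^2·2
Ȟ^0 = (3 − 3) − 0 = 0, so Ȟ^0 ≅ 0
Ȟ^1 = (3 − 0) − 3 = 0 plus torsion [2], so Ȟ^1 ≅ Z/2
Ȟ^2 = (0 − 0) − 0 = 0, so Ȟ^2 ≅ 0


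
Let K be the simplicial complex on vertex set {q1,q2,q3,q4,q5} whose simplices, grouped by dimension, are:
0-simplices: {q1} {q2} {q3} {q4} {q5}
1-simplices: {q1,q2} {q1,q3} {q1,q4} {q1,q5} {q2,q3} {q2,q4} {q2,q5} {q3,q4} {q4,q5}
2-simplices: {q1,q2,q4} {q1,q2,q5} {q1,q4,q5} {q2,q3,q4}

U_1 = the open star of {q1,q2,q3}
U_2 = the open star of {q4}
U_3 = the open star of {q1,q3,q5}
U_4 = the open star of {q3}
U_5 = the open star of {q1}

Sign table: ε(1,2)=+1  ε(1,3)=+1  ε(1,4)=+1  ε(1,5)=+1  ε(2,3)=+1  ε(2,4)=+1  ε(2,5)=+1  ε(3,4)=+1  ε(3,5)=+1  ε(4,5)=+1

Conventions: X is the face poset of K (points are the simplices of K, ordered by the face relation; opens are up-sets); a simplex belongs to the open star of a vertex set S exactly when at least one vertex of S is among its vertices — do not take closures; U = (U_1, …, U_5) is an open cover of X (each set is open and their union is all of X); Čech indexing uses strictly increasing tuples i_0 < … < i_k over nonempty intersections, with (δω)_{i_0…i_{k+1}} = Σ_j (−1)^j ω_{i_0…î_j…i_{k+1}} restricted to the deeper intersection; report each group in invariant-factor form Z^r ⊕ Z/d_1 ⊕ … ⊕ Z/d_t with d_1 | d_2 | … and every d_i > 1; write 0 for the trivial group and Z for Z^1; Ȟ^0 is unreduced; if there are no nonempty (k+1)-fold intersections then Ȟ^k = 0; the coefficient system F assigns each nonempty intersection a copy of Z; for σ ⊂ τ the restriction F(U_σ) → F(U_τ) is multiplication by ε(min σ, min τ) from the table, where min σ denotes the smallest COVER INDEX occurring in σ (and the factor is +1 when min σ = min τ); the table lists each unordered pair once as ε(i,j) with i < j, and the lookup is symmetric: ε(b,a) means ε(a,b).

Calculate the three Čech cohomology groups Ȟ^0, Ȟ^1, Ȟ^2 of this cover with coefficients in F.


Ȟ^0(U;F) ≅ Z; Ȟ^1(U;F) ≅ 0; Ȟ^2(U;F) ≅ 0

nerve of the cover:
  U1={{q1},{q2},{q3},{q1,q2},{q1,q3},{q1,q4},{q1,q5},{q2,q3},{q2,q4},{q2,q5},{q3,q4},{q1,q2,q4},{q1,q2,q5},{q1,q4,q5},{q2,q3,q4}} U2={{q4},{q1,q4},{q2,q4},{q3,q4},{q4,q5},{q1,q2,q4},{q1,q4,q5},{q2,q3,q4}} U3={{q1},{q3},{q5},{q1,q2},{q1,q3},{q1,q4},{q1,q5},{q2,q3},{q2,q5},{q3,q4},{q4,q5},{q1,q2,q4},{q1,q2,q5},{q1,q4,q5},{q2,q3,q4}} U4={{q3},{q1,q3},{q2,q3},{q3,q4},{q2,q3,q4}} U5={{q1},{q1,q2},{q1,q3},{q1,q4},{q1,q5},{q1,q2,q4},{q1,q2,q5},{q1,q4,q5}}
  U12={{q1,q4},{q2,q4},{q3,q4},{q1,q2,q4},{q1,q4,q5},{q2,q3,q4}} U13={{q1},{q3},{q1,q2},{q1,q3},{q1,q4},{q1,q5},{q2,q3},{q2,q5},{q3,q4},{q1,q2,q4},{q1,q2,q5},{q1,q4,q5},{q2,q3,q4}} U14={{q3},{q1,q3},{q2,q3},{q3,q4},{q2,q3,q4}} U15={{q1},{q1,q2},{q1,q3},{q1,q4},{q1,q5},{q1,q2,q4},{q1,q2,q5},{q1,q4,q5}} U23={{q1,q4},{q3,q4},{q4,q5},{q1,q2,q4},{q1,q4,q5},{q2,q3,q4}} U24={{q3,q4},{q2,q3,q4}} U25={{q1,q4},{q1,q2,q4},{q1,q4,q5}} U34={{q3},{q1,q3},{q2,q3},{q3,q4},{q2,q3,q4}} U35={{q1},{q1,q2},{q1,q3},{q1,q4},{q1,q5},{q1,q2,q4},{q1,q2,q5},{q1,q4,q5}} U45={{q1,q3}}
  U123={{q1,q4},{q3,q4},{q1,q2,q4},{q1,q4,q5},{q2,q3,q4}} U124={{q3,q4},{q2,q3,q4}} U125={{q1,q4},{q1,q2,q4},{q1,q4,q5}} U134={{q3},{q1,q3},{q2,q3},{q3,q4},{q2,q3,q4}} U135={{q1},{q1,q2},{q1,q3},{q1,q4},{q1,q5},{q1,q2,q4},{q1,q2,q5},{q1,q4,q5}} U145={{q1,q3}} U234={{q3,q4},{q2,q3,q4}} U235={{q1,q4},{q1,q2,q4},{q1,q4,q5}} U345={{q1,q3}}
  U1234={{q3,q4},{q2,q3,q4}} U1235={{q1,q4},{q1,q2,q4},{q1,q4,q5}} U1345={{q1,q3}}
C dims 5,10,9,3; δ0: rk 4, SNF 1^4; δ1: rk 6, SNF 1^6; δ2: rk 3, SNF 1^3
Ȟ^0 = (5 − 4) − 0 = 1, so Ȟ^0 ≅ Z
Ȟ^1 = (10 − 6) − 4 = 0, so Ȟ^1 ≅ 0
Ȟ^2 = (9 − 3) − 6 = 0, so Ȟ^2 ≅ 0
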